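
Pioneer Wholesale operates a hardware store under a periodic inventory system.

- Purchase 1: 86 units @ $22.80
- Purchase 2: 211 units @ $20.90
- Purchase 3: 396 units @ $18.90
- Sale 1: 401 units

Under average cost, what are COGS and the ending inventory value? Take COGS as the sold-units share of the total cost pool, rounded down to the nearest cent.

COGS = $8,017.16; ending inventory = $5,837.94

Sale 1, sell 401: 401/693 × $13,855.10 → $8,017.16
Ending inventory (cost pool remaining) = $5,837.94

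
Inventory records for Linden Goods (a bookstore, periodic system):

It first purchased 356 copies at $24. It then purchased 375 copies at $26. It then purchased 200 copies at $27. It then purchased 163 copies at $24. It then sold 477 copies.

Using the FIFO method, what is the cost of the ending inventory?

Ending inventory = $15,916

Sale 1 (477) [FIFO — oldest first]: 356 @ $24 + 121 @ $26 = $11,690
Ending inventory: 254 @ $26 + 200 @ $27 + 163 @ $24 = $15,916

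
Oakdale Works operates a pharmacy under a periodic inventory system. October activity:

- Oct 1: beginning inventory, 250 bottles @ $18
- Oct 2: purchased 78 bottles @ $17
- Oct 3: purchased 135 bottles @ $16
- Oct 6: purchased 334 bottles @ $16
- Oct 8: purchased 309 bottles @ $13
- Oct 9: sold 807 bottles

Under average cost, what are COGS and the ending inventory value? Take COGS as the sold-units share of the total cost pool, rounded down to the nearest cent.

Oct 9, sell 807: 807/1106 × $17,347.00 → $12,657.34
Ending inventory (cost pool remaining) = $4,689.66

COGS = $12,657.34; ending inventory = $4,689.66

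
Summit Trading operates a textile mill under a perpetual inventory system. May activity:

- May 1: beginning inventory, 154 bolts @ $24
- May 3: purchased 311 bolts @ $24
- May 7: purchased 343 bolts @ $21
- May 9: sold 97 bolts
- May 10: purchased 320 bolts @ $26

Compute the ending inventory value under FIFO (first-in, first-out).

Ending inventory = $24,355

May 9, 97 sold [FIFO — oldest first]: 97 @ $24 = $2,328
Ending inventory: 57 @ $24 + 311 @ $24 + 343 @ $21 + 320 @ $26 = $24,355
Check: goods available $26,683 = COGS $2,328 + ending $24,355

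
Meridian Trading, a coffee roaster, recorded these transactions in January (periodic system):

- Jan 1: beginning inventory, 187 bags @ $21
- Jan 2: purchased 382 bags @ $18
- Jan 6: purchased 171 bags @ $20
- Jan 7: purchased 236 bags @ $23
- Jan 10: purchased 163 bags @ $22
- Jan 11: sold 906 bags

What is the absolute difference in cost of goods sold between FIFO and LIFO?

FIFO COGS: 187 @ $21 + 382 @ $18 + 171 @ $20 + 166 @ $23 = $18,041
LIFO COGS: 163 @ $22 + 236 @ $23 + 171 @ $20 + 336 @ $18 = $18,482
Difference = |$18,041 − $18,482| = $441

$441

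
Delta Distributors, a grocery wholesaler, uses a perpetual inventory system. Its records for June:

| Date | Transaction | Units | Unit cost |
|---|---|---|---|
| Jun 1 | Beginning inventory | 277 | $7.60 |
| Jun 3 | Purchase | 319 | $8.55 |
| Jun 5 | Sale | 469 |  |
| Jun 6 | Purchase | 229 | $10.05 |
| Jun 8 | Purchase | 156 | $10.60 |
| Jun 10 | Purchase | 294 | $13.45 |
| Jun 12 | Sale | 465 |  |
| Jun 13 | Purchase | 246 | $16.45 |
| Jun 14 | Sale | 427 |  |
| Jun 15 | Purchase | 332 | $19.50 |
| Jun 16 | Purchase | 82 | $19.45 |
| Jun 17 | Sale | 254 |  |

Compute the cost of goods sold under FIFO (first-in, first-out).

Jun 5, 469 sold [FIFO — oldest first]: 277 @ $7.60 + 192 @ $8.55 = $3,746.80
Jun 12, 465 sold [FIFO — oldest first]: 127 @ $8.55 + 229 @ $10.05 + 109 @ $10.60 = $4,542.70
Jun 14, 427 sold [FIFO — oldest first]: 47 @ $10.60 + 294 @ $13.45 + 86 @ $16.45 = $5,867.20
Jun 17, 254 sold [FIFO — oldest first]: 160 @ $16.45 + 94 @ $19.50 = $4,465.00
Total COGS = $3,746.80 + $4,542.70 + $5,867.20 + $4,465.00 = $18,621.70
Ending inventory: 238 @ $19.50 + 82 @ $19.45 = $6,235.90
Check: goods available $24,857.60 = COGS $18,621.70 + ending $6,235.90

COGS = $18,621.70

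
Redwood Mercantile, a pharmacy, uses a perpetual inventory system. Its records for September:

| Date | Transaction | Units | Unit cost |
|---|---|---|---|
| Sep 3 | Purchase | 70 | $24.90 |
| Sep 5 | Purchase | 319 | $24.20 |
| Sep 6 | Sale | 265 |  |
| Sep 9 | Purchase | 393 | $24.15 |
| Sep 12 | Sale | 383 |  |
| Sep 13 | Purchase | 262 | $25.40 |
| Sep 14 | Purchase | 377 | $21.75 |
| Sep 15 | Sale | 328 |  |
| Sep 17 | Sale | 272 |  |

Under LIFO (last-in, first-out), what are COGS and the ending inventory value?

COGS = $29,526.40; ending inventory = $4,281.90

Sep 6, 265 sold [LIFO — newest first]: 265 @ $24.20 = $6,413.00
Sep 12, 383 sold [LIFO — newest first]: 383 @ $24.15 = $9,249.45
Sep 15, 328 sold [LIFO — newest first]: 328 @ $21.75 = $7,134.00
Sep 17, 272 sold [LIFO — newest first]: 49 @ $21.75 + 223 @ $25.40 = $6,729.95
Total COGS = $6,413.00 + $9,249.45 + $7,134.00 + $6,729.95 = $29,526.40
Ending inventory: 70 @ $24.90 + 54 @ $24.20 + 10 @ $24.15 + 39 @ $25.40 = $4,281.90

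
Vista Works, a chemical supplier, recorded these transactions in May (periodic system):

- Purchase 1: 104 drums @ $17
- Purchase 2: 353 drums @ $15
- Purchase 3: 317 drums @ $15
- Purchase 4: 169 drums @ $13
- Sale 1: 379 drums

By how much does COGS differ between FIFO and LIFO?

$546

FIFO COGS: 104 @ $17 + 275 @ $15 = $5,893
LIFO COGS: 169 @ $13 + 210 @ $15 = $5,347
Difference = |$5,893 − $5,347| = $546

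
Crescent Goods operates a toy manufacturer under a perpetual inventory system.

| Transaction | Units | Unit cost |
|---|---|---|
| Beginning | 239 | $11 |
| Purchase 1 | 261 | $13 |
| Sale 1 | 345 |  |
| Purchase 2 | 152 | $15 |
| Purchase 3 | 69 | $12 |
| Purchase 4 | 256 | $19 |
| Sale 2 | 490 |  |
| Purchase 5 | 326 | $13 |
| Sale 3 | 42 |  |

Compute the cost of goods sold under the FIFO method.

COGS = $12,094

Sale 1 (345) [FIFO — oldest first]: 239 @ $11 + 106 @ $13 = $4,007
Sale 2 (490) [FIFO — oldest first]: 155 @ $13 + 152 @ $15 + 69 @ $12 + 114 @ $19 = $7,289
Sale 3 (42) [FIFO — oldest first]: 42 @ $19 = $798
Total COGS = $4,007 + $7,289 + $798 = $12,094
Ending inventory: 100 @ $19 + 326 @ $13 = $6,138
Check: goods available $18,232 = COGS $12,094 + ending $6,138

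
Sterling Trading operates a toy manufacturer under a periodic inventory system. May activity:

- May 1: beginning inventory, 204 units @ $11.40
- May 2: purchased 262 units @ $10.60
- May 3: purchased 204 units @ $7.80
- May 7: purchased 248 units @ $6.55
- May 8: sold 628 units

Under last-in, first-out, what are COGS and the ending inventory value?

May 8, 628 sold [LIFO — newest first]: 248 @ $6.55 + 204 @ $7.80 + 176 @ $10.60 = $5,081.20
Ending inventory: 204 @ $11.40 + 86 @ $10.60 = $3,237.20
Check: goods available $8,318.40 = COGS $5,081.20 + ending $3,237.20

COGS = $5,081.20; ending inventory = $3,237.20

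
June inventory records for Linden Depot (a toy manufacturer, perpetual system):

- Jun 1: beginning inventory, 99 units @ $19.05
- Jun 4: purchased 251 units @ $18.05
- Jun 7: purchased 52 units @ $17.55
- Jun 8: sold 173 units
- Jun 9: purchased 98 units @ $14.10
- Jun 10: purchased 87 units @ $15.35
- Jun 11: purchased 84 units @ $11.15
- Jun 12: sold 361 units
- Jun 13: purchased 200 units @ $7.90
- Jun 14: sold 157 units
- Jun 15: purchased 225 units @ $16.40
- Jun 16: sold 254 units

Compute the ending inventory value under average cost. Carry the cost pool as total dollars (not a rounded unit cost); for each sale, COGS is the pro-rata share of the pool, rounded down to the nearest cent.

Ending inventory = $2,119.33

After Jun 1: 99 on hand, pool $1,885.95 (≈ $19.0500 each)
After Jun 4: 350 on hand, pool $6,416.50 (≈ $18.3329 each)
After Jun 7: 402 on hand, pool $7,329.10 (≈ $18.2316 each)
Jun 8, sell 173: 173/402 × $7,329.10 → $3,154.06
After Jun 9: 327 on hand, pool $5,556.84 (≈ $16.9934 each)
After Jun 10: 414 on hand, pool $6,892.29 (≈ $16.6480 each)
After Jun 11: 498 on hand, pool $7,828.89 (≈ $15.7207 each)
Jun 12, sell 361: 361/498 × $7,828.89 → $5,675.15
After Jun 13: 337 on hand, pool $3,733.74 (≈ $11.0793 each)
Jun 14, sell 157: 157/337 × $3,733.74 → $1,739.45
After Jun 15: 405 on hand, pool $5,684.29 (≈ $14.0353 each)
Jun 16, sell 254: 254/405 × $5,684.29 → $3,564.96
Total COGS = $3,154.06 + $5,675.15 + $1,739.45 + $3,564.96 = $14,133.62
Ending inventory (cost pool remaining) = $2,119.33
Check: goods available $16,252.95 = COGS $14,133.62 + ending $2,119.33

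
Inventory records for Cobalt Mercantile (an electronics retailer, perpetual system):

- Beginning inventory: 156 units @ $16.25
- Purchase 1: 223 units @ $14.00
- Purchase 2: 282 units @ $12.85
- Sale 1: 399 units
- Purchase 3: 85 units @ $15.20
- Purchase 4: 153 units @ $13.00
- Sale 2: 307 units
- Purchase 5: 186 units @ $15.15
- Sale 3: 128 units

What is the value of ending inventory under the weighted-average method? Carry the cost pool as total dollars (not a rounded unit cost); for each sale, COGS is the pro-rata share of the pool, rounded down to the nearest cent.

Ending inventory = $3,645.34

After Beginning: 156 on hand, pool $2,535.00 (≈ $16.2500 each)
After Purchase 1: 379 on hand, pool $5,657.00 (≈ $14.9261 each)
After Purchase 2: 661 on hand, pool $9,280.70 (≈ $14.0404 each)
Sale 1, sell 399: 399/661 × $9,280.70 → $5,602.11
After Purchase 3: 347 on hand, pool $4,970.59 (≈ $14.3245 each)
After Purchase 4: 500 on hand, pool $6,959.59 (≈ $13.9192 each)
Sale 2, sell 307: 307/500 × $6,959.59 → $4,273.18
After Purchase 5: 379 on hand, pool $5,504.31 (≈ $14.5232 each)
Sale 3, sell 128: 128/379 × $5,504.31 → $1,858.97
Total COGS = $5,602.11 + $4,273.18 + $1,858.97 = $11,734.26
Ending inventory (cost pool remaining) = $3,645.34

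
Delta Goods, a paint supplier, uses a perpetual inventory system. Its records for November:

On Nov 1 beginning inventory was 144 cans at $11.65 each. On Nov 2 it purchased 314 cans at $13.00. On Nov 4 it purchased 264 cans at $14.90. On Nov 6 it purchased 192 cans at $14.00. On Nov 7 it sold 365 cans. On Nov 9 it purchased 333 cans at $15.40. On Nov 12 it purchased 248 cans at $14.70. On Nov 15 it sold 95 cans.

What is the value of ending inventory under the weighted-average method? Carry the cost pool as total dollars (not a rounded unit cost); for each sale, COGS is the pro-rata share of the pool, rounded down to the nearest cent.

Ending inventory = $14,847.81

After Nov 1: 144 on hand, pool $1,677.60 (≈ $11.6500 each)
After Nov 2: 458 on hand, pool $5,759.60 (≈ $12.5755 each)
After Nov 4: 722 on hand, pool $9,693.20 (≈ $13.4255 each)
After Nov 6: 914 on hand, pool $12,381.20 (≈ $13.5462 each)
Nov 7, sell 365: 365/914 × $12,381.20 → $4,944.35
After Nov 9: 882 on hand, pool $12,565.05 (≈ $14.2461 each)
After Nov 12: 1130 on hand, pool $16,210.65 (≈ $14.3457 each)
Nov 15, sell 95: 95/1130 × $16,210.65 → $1,362.84
Total COGS = $4,944.35 + $1,362.84 = $6,307.19
Ending inventory (cost pool remaining) = $14,847.81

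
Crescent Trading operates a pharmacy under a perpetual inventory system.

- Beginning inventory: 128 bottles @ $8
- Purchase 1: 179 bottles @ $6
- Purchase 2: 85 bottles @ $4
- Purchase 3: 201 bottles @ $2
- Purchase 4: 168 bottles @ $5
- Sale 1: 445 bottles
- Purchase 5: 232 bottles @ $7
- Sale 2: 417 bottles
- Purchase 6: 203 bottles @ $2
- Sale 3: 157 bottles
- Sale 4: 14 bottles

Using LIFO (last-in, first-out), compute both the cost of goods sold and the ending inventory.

Sale 1 (445) [LIFO — newest first]: 168 @ $5 + 201 @ $2 + 76 @ $4 = $1,546
Sale 2 (417) [LIFO — newest first]: 232 @ $7 + 9 @ $4 + 176 @ $6 = $2,716
Sale 3 (157) [LIFO — newest first]: 157 @ $2 = $314
Sale 4 (14) [LIFO — newest first]: 14 @ $2 = $28
Total COGS = $1,546 + $2,716 + $314 + $28 = $4,604
Ending inventory: 128 @ $8 + 3 @ $6 + 32 @ $2 = $1,106
Check: goods available $5,710 = COGS $4,604 + ending $1,106

COGS = $4,604; ending inventory = $1,106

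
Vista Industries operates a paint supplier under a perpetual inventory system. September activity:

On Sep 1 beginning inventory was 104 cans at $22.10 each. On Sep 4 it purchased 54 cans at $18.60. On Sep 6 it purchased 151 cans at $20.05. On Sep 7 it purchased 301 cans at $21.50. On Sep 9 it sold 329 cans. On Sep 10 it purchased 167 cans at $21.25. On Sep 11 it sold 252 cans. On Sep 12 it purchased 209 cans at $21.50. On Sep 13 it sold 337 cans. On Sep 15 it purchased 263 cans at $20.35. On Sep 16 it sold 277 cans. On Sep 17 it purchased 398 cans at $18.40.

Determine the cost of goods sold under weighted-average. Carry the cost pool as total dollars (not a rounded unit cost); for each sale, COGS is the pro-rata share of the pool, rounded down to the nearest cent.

COGS = $25,086.72

After Sep 1: 104 on hand, pool $2,298.40 (≈ $22.1000 each)
After Sep 4: 158 on hand, pool $3,302.80 (≈ $20.9038 each)
After Sep 6: 309 on hand, pool $6,330.35 (≈ $20.4866 each)
After Sep 7: 610 on hand, pool $12,801.85 (≈ $20.9866 each)
Sep 9, sell 329: 329/610 × $12,801.85 → $6,904.60
After Sep 10: 448 on hand, pool $9,446.00 (≈ $21.0848 each)
Sep 11, sell 252: 252/448 × $9,446.00 → $5,313.37
After Sep 12: 405 on hand, pool $8,626.13 (≈ $21.2991 each)
Sep 13, sell 337: 337/405 × $8,626.13 → $7,177.79
After Sep 15: 331 on hand, pool $6,800.39 (≈ $20.5450 each)
Sep 16, sell 277: 277/331 × $6,800.39 → $5,690.96
After Sep 17: 452 on hand, pool $8,432.63 (≈ $18.6563 each)
Total COGS = $6,904.60 + $5,313.37 + $7,177.79 + $5,690.96 = $25,086.72
Ending inventory (cost pool remaining) = $8,432.63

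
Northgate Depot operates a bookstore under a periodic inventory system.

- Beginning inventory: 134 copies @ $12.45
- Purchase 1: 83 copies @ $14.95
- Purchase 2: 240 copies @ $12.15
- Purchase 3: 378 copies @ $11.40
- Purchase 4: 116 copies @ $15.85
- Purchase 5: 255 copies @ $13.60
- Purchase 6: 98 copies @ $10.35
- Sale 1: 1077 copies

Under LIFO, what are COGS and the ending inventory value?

COGS = $13,424.60; ending inventory = $3,030.65

Sale 1 (1077) [LIFO — newest first]: 98 @ $10.35 + 255 @ $13.60 + 116 @ $15.85 + 378 @ $11.40 + 230 @ $12.15 = $13,424.60
Ending inventory: 134 @ $12.45 + 83 @ $14.95 + 10 @ $12.15 = $3,030.65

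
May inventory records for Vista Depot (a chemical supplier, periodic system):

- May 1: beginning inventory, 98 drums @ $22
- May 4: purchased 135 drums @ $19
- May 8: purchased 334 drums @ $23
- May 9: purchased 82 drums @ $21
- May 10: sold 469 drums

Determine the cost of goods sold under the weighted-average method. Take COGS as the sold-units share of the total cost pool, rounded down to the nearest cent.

COGS = $10,207.43

May 10, sell 469: 469/649 × $14,125.00 → $10,207.43
Ending inventory (cost pool remaining) = $3,917.57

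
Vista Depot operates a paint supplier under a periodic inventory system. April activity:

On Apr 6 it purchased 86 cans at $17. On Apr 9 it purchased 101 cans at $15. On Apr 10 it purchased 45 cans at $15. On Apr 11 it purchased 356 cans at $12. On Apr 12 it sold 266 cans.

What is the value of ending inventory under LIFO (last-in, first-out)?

Ending inventory = $4,732

Apr 12, 266 sold [LIFO — newest first]: 266 @ $12 = $3,192
Ending inventory: 86 @ $17 + 101 @ $15 + 45 @ $15 + 90 @ $12 = $4,732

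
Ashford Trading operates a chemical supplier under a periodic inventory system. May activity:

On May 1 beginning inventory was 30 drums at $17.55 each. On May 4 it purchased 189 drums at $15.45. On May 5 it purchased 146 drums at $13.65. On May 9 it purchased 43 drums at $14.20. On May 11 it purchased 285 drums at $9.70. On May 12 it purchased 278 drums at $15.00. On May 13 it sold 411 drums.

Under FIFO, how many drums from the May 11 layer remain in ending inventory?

282

May 13, 411 sold [FIFO — oldest first]: 30 @ $17.55 + 189 @ $15.45 + 146 @ $13.65 + 43 @ $14.20 + 3 @ $9.70 = $6,079.15
Ending inventory: 282 @ $9.70 + 278 @ $15.00 = $6,905.40
Check: goods available $12,984.55 = COGS $6,079.15 + ending $6,905.40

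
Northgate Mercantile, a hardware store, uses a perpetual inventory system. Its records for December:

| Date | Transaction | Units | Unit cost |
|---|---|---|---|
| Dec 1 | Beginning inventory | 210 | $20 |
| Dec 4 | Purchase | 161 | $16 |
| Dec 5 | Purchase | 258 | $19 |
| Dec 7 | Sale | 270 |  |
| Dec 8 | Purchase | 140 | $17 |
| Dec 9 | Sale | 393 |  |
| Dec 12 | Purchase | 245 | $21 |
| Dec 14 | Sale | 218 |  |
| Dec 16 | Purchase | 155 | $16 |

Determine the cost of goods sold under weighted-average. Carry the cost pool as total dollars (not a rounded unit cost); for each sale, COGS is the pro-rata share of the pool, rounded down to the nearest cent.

After Dec 1: 210 on hand, pool $4,200.00 (≈ $20.0000 each)
After Dec 4: 371 on hand, pool $6,776.00 (≈ $18.2642 each)
After Dec 5: 629 on hand, pool $11,678.00 (≈ $18.5660 each)
Dec 7, sell 270: 270/629 × $11,678.00 → $5,012.81
After Dec 8: 499 on hand, pool $9,045.19 (≈ $18.1266 each)
Dec 9, sell 393: 393/499 × $9,045.19 → $7,123.76
After Dec 12: 351 on hand, pool $7,066.43 (≈ $20.1323 each)
Dec 14, sell 218: 218/351 × $7,066.43 → $4,388.83
After Dec 16: 288 on hand, pool $5,157.60 (≈ $17.9083 each)
Total COGS = $5,012.81 + $7,123.76 + $4,388.83 = $16,525.40
Ending inventory (cost pool remaining) = $5,157.60

COGS = $16,525.40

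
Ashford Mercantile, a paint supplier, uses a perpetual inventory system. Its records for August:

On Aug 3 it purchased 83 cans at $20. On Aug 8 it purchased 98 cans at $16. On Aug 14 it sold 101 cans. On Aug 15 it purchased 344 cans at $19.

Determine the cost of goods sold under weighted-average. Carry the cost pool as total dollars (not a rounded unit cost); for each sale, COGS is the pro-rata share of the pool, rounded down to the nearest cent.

After Aug 3: 83 on hand, pool $1,660.00 (≈ $20.0000 each)
After Aug 8: 181 on hand, pool $3,228.00 (≈ $17.8343 each)
Aug 14, sell 101: 101/181 × $3,228.00 → $1,801.25
After Aug 15: 424 on hand, pool $7,962.75 (≈ $18.7801 each)
Ending inventory (cost pool remaining) = $7,962.75

COGS = $1,801.25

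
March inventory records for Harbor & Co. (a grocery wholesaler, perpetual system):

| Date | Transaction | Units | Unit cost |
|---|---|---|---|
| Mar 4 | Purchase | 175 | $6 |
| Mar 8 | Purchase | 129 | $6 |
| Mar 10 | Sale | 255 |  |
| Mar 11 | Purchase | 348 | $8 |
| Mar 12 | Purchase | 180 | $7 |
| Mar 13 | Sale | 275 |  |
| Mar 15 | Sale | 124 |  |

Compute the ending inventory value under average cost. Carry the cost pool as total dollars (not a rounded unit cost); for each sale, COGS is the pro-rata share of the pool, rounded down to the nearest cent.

After Mar 4: 175 on hand, pool $1,050.00 (≈ $6.0000 each)
After Mar 8: 304 on hand, pool $1,824.00 (≈ $6.0000 each)
Mar 10, sell 255: 255/304 × $1,824.00 → $1,530.00
After Mar 11: 397 on hand, pool $3,078.00 (≈ $7.7531 each)
After Mar 12: 577 on hand, pool $4,338.00 (≈ $7.5182 each)
Mar 13, sell 275: 275/577 × $4,338.00 → $2,067.50
Mar 15, sell 124: 124/302 × $2,270.50 → $932.25
Total COGS = $1,530.00 + $2,067.50 + $932.25 = $4,529.75
Ending inventory (cost pool remaining) = $1,338.25

Ending inventory = $1,338.25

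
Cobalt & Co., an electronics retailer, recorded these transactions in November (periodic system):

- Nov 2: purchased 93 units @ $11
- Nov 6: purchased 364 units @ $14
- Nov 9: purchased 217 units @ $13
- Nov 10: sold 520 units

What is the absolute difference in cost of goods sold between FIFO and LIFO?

FIFO COGS: 93 @ $11 + 364 @ $14 + 63 @ $13 = $6,938
LIFO COGS: 217 @ $13 + 303 @ $14 = $7,063
Difference = |$6,938 − $7,063| = $125

$125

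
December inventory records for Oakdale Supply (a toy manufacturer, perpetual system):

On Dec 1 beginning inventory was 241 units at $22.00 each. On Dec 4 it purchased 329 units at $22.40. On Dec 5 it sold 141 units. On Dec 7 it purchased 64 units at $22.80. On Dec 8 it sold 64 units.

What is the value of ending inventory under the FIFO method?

Ending inventory = $9,620.80

Dec 5, 141 sold [FIFO — oldest first]: 141 @ $22.00 = $3,102.00
Dec 8, 64 sold [FIFO — oldest first]: 64 @ $22.00 = $1,408.00
Total COGS = $3,102.00 + $1,408.00 = $4,510.00
Ending inventory: 36 @ $22.00 + 329 @ $22.40 + 64 @ $22.80 = $9,620.80
Check: goods available $14,130.80 = COGS $4,510.00 + ending $9,620.80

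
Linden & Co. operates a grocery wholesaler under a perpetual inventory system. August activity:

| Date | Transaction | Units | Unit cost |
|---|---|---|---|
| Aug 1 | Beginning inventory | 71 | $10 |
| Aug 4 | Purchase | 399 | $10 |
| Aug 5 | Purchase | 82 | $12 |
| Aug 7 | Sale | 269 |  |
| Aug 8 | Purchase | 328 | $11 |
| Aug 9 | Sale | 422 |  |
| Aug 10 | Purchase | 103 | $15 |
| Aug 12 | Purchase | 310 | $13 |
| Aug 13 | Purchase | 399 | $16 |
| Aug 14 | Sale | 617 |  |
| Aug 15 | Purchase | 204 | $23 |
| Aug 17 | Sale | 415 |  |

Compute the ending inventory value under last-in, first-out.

Aug 7, 269 sold [LIFO — newest first]: 82 @ $12 + 187 @ $10 = $2,854
Aug 9, 422 sold [LIFO — newest first]: 328 @ $11 + 94 @ $10 = $4,548
Aug 14, 617 sold [LIFO — newest first]: 399 @ $16 + 218 @ $13 = $9,218
Aug 17, 415 sold [LIFO — newest first]: 204 @ $23 + 92 @ $13 + 103 @ $15 + 16 @ $10 = $7,593
Total COGS = $2,854 + $4,548 + $9,218 + $7,593 = $24,213
Ending inventory: 71 @ $10 + 102 @ $10 = $1,730

Ending inventory = $1,730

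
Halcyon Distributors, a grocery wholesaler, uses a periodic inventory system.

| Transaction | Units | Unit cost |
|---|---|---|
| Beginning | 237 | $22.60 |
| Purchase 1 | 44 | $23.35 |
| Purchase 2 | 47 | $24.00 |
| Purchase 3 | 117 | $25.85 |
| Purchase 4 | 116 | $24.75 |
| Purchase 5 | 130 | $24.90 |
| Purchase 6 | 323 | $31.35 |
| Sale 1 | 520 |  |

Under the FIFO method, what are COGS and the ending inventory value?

Sale 1 (520) [FIFO — oldest first]: 237 @ $22.60 + 44 @ $23.35 + 47 @ $24.00 + 117 @ $25.85 + 75 @ $24.75 = $12,392.30
Ending inventory: 41 @ $24.75 + 130 @ $24.90 + 323 @ $31.35 = $14,377.80

COGS = $12,392.30; ending inventory = $14,377.80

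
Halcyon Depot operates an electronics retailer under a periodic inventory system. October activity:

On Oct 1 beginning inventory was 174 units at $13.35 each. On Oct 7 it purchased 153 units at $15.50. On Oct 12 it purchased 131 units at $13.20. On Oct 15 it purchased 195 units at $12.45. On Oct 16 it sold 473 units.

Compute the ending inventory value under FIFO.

Ending inventory = $2,241.00

Oct 16, 473 sold [FIFO — oldest first]: 174 @ $13.35 + 153 @ $15.50 + 131 @ $13.20 + 15 @ $12.45 = $6,610.35
Ending inventory: 180 @ $12.45 = $2,241.00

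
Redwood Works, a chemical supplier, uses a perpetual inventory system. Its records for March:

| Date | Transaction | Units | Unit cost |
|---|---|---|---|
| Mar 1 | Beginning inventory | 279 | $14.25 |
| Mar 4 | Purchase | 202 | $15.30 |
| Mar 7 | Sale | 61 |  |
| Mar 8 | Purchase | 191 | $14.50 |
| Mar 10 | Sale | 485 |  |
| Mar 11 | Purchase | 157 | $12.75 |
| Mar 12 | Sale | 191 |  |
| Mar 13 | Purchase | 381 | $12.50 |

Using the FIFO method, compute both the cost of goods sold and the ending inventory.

COGS = $10,664.60; ending inventory = $5,935.50

Mar 7, 61 sold [FIFO — oldest first]: 61 @ $14.25 = $869.25
Mar 10, 485 sold [FIFO — oldest first]: 218 @ $14.25 + 202 @ $15.30 + 65 @ $14.50 = $7,139.60
Mar 12, 191 sold [FIFO — oldest first]: 126 @ $14.50 + 65 @ $12.75 = $2,655.75
Total COGS = $869.25 + $7,139.60 + $2,655.75 = $10,664.60
Ending inventory: 92 @ $12.75 + 381 @ $12.50 = $5,935.50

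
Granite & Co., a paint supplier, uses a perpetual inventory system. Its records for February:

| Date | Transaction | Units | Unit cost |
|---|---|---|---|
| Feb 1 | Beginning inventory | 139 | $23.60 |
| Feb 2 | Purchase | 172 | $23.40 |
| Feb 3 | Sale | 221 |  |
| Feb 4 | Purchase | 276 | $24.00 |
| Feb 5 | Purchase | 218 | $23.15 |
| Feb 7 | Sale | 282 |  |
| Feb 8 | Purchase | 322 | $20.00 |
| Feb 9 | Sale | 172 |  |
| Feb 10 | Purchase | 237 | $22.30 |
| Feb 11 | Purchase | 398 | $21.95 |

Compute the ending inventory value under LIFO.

Feb 3, 221 sold [LIFO — newest first]: 172 @ $23.40 + 49 @ $23.60 = $5,181.20
Feb 7, 282 sold [LIFO — newest first]: 218 @ $23.15 + 64 @ $24.00 = $6,582.70
Feb 9, 172 sold [LIFO — newest first]: 172 @ $20.00 = $3,440.00
Total COGS = $5,181.20 + $6,582.70 + $3,440.00 = $15,203.90
Ending inventory: 90 @ $23.60 + 212 @ $24.00 + 150 @ $20.00 + 237 @ $22.30 + 398 @ $21.95 = $24,233.20
Check: goods available $39,437.10 = COGS $15,203.90 + ending $24,233.20

Ending inventory = $24,233.20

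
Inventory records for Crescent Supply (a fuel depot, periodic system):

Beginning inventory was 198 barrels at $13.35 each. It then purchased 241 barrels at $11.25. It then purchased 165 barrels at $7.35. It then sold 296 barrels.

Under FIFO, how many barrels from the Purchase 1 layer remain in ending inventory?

143

Sale 1 (296) [FIFO — oldest first]: 198 @ $13.35 + 98 @ $11.25 = $3,745.80
Ending inventory: 143 @ $11.25 + 165 @ $7.35 = $2,821.50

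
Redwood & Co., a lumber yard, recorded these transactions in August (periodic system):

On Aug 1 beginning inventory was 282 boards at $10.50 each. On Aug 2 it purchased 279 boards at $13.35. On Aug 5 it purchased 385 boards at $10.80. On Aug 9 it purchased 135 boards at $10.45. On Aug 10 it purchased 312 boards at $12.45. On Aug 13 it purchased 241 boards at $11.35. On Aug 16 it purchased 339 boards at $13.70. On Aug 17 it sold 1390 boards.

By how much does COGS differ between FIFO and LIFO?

FIFO COGS: 282 @ $10.50 + 279 @ $13.35 + 385 @ $10.80 + 135 @ $10.45 + 309 @ $12.45 = $16,101.45
LIFO COGS: 339 @ $13.70 + 241 @ $11.35 + 312 @ $12.45 + 135 @ $10.45 + 363 @ $10.80 = $16,595.20
Difference = |$16,101.45 − $16,595.20| = $493.75

$493.75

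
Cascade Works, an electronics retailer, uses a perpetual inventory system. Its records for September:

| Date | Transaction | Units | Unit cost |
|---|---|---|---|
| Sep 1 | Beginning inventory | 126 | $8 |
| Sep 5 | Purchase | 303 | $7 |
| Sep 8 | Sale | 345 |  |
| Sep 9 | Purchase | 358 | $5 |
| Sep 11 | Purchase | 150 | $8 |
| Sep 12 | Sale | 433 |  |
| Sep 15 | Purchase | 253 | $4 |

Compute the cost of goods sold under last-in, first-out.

Sep 8, 345 sold [LIFO — newest first]: 303 @ $7 + 42 @ $8 = $2,457
Sep 12, 433 sold [LIFO — newest first]: 150 @ $8 + 283 @ $5 = $2,615
Total COGS = $2,457 + $2,615 = $5,072
Ending inventory: 84 @ $8 + 75 @ $5 + 253 @ $4 = $2,059
Check: goods available $7,131 = COGS $5,072 + ending $2,059

COGS = $5,072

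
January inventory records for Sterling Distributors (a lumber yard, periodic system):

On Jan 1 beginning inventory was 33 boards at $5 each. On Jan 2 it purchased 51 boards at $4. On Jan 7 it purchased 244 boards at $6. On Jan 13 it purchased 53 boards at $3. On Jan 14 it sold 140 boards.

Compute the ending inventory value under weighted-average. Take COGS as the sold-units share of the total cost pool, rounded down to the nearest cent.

Jan 14, sell 140: 140/381 × $1,992.00 → $731.96
Ending inventory (cost pool remaining) = $1,260.04
Check: goods available $1,992.00 = COGS $731.96 + ending $1,260.04

Ending inventory = $1,260.04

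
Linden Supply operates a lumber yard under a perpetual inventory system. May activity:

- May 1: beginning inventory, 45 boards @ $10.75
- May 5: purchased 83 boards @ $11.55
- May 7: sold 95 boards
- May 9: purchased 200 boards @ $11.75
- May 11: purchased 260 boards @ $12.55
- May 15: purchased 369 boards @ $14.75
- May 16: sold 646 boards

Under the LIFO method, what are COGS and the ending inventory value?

May 7, 95 sold [LIFO — newest first]: 83 @ $11.55 + 12 @ $10.75 = $1,087.65
May 16, 646 sold [LIFO — newest first]: 369 @ $14.75 + 260 @ $12.55 + 17 @ $11.75 = $8,905.50
Total COGS = $1,087.65 + $8,905.50 = $9,993.15
Ending inventory: 33 @ $10.75 + 183 @ $11.75 = $2,505.00

COGS = $9,993.15; ending inventory = $2,505.00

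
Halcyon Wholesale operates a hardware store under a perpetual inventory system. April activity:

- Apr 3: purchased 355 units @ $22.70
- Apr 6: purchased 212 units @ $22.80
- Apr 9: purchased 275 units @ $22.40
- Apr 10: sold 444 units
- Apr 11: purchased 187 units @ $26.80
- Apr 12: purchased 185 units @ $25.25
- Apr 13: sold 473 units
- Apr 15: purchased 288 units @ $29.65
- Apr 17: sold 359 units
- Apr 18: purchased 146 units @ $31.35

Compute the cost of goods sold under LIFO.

COGS = $32,143.95

Apr 10, 444 sold [LIFO — newest first]: 275 @ $22.40 + 169 @ $22.80 = $10,013.20
Apr 13, 473 sold [LIFO — newest first]: 185 @ $25.25 + 187 @ $26.80 + 43 @ $22.80 + 58 @ $22.70 = $11,979.85
Apr 17, 359 sold [LIFO — newest first]: 288 @ $29.65 + 71 @ $22.70 = $10,150.90
Total COGS = $10,013.20 + $11,979.85 + $10,150.90 = $32,143.95
Ending inventory: 226 @ $22.70 + 146 @ $31.35 = $9,707.30
Check: goods available $41,851.25 = COGS $32,143.95 + ending $9,707.30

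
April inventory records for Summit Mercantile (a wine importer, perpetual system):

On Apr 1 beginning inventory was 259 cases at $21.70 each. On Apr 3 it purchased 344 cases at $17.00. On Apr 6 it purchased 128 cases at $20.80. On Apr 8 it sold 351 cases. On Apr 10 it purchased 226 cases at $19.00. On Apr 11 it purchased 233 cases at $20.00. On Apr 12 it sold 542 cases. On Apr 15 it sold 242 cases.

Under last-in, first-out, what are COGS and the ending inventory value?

COGS = $21,891.20; ending inventory = $1,193.50

Apr 8, 351 sold [LIFO — newest first]: 128 @ $20.80 + 223 @ $17.00 = $6,453.40
Apr 12, 542 sold [LIFO — newest first]: 233 @ $20.00 + 226 @ $19.00 + 83 @ $17.00 = $10,365.00
Apr 15, 242 sold [LIFO — newest first]: 38 @ $17.00 + 204 @ $21.70 = $5,072.80
Total COGS = $6,453.40 + $10,365.00 + $5,072.80 = $21,891.20
Ending inventory: 55 @ $21.70 = $1,193.50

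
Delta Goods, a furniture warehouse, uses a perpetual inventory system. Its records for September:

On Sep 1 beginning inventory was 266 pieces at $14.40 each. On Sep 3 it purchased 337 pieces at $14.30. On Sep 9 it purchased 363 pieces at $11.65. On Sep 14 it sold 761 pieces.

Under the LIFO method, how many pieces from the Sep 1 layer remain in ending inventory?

Sep 14, 761 sold [LIFO — newest first]: 363 @ $11.65 + 337 @ $14.30 + 61 @ $14.40 = $9,926.45
Ending inventory: 205 @ $14.40 = $2,952.00
Check: goods available $12,878.45 = COGS $9,926.45 + ending $2,952.00

205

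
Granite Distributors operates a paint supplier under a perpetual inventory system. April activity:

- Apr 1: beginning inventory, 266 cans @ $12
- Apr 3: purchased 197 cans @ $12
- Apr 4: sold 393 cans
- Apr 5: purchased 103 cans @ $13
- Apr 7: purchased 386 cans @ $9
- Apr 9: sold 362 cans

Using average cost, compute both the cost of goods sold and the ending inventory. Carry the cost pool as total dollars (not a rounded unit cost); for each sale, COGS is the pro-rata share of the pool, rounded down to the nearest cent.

After Apr 1: 266 on hand, pool $3,192.00 (≈ $12.0000 each)
After Apr 3: 463 on hand, pool $5,556.00 (≈ $12.0000 each)
Apr 4, sell 393: 393/463 × $5,556.00 → $4,716.00
After Apr 5: 173 on hand, pool $2,179.00 (≈ $12.5954 each)
After Apr 7: 559 on hand, pool $5,653.00 (≈ $10.1127 each)
Apr 9, sell 362: 362/559 × $5,653.00 → $3,660.79
Total COGS = $4,716.00 + $3,660.79 = $8,376.79
Ending inventory (cost pool remaining) = $1,992.21
Check: goods available $10,369.00 = COGS $8,376.79 + ending $1,992.21

COGS = $8,376.79; ending inventory = $1,992.21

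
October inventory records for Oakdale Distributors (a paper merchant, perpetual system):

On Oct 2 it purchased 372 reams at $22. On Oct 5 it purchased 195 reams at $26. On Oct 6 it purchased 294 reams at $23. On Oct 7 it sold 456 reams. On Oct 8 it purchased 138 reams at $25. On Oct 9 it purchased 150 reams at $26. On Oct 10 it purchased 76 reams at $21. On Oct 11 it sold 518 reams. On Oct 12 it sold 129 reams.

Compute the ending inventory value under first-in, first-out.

Ending inventory = $2,792

Oct 7, 456 sold [FIFO — oldest first]: 372 @ $22 + 84 @ $26 = $10,368
Oct 11, 518 sold [FIFO — oldest first]: 111 @ $26 + 294 @ $23 + 113 @ $25 = $12,473
Oct 12, 129 sold [FIFO — oldest first]: 25 @ $25 + 104 @ $26 = $3,329
Total COGS = $10,368 + $12,473 + $3,329 = $26,170
Ending inventory: 46 @ $26 + 76 @ $21 = $2,792
Check: goods available $28,962 = COGS $26,170 + ending $2,792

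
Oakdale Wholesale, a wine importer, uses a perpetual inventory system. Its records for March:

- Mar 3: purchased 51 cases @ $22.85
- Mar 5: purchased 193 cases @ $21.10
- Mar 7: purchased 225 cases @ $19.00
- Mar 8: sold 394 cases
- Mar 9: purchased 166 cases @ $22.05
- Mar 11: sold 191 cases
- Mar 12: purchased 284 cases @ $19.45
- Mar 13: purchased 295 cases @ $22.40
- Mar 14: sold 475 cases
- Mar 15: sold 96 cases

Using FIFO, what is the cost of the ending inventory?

Ending inventory = $1,299.20

Mar 8, 394 sold [FIFO — oldest first]: 51 @ $22.85 + 193 @ $21.10 + 150 @ $19.00 = $8,087.65
Mar 11, 191 sold [FIFO — oldest first]: 75 @ $19.00 + 116 @ $22.05 = $3,982.80
Mar 14, 475 sold [FIFO — oldest first]: 50 @ $22.05 + 284 @ $19.45 + 141 @ $22.40 = $9,784.70
Mar 15, 96 sold [FIFO — oldest first]: 96 @ $22.40 = $2,150.40
Total COGS = $8,087.65 + $3,982.80 + $9,784.70 + $2,150.40 = $24,005.55
Ending inventory: 58 @ $22.40 = $1,299.20
Check: goods available $25,304.75 = COGS $24,005.55 + ending $1,299.20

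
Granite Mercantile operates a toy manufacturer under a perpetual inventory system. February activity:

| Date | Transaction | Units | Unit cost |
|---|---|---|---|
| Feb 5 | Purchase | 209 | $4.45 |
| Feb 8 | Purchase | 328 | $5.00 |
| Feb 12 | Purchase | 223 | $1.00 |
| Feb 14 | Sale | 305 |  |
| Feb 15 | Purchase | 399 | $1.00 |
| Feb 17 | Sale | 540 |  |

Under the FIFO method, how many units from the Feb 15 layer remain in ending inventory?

Feb 14, 305 sold [FIFO — oldest first]: 209 @ $4.45 + 96 @ $5.00 = $1,410.05
Feb 17, 540 sold [FIFO — oldest first]: 232 @ $5.00 + 223 @ $1.00 + 85 @ $1.00 = $1,468.00
Total COGS = $1,410.05 + $1,468.00 = $2,878.05
Ending inventory: 314 @ $1.00 = $314.00

314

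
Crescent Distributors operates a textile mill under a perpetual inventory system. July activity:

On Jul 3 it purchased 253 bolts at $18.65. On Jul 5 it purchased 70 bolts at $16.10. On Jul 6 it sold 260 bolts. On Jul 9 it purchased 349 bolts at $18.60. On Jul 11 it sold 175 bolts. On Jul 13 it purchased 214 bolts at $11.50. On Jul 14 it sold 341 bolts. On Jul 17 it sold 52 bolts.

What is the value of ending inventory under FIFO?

Jul 6, 260 sold [FIFO — oldest first]: 253 @ $18.65 + 7 @ $16.10 = $4,831.15
Jul 11, 175 sold [FIFO — oldest first]: 63 @ $16.10 + 112 @ $18.60 = $3,097.50
Jul 14, 341 sold [FIFO — oldest first]: 237 @ $18.60 + 104 @ $11.50 = $5,604.20
Jul 17, 52 sold [FIFO — oldest first]: 52 @ $11.50 = $598.00
Total COGS = $4,831.15 + $3,097.50 + $5,604.20 + $598.00 = $14,130.85
Ending inventory: 58 @ $11.50 = $667.00

Ending inventory = $667.00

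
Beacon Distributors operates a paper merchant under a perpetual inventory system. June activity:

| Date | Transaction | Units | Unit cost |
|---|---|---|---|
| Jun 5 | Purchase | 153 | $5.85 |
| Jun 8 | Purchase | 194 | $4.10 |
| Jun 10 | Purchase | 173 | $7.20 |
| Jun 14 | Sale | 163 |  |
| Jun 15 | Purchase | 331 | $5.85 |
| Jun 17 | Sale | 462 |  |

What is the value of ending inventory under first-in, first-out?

Ending inventory = $1,322.10

Jun 14, 163 sold [FIFO — oldest first]: 153 @ $5.85 + 10 @ $4.10 = $936.05
Jun 17, 462 sold [FIFO — oldest first]: 184 @ $4.10 + 173 @ $7.20 + 105 @ $5.85 = $2,614.25
Total COGS = $936.05 + $2,614.25 = $3,550.30
Ending inventory: 226 @ $5.85 = $1,322.10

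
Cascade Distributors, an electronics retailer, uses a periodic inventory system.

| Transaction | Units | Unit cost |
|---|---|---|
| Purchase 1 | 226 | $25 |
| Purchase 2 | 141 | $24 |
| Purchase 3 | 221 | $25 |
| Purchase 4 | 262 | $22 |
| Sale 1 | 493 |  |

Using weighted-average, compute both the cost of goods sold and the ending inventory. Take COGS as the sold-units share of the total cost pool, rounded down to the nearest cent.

COGS = $11,787.34; ending inventory = $8,535.66

Sale 1, sell 493: 493/850 × $20,323.00 → $11,787.34
Ending inventory (cost pool remaining) = $8,535.66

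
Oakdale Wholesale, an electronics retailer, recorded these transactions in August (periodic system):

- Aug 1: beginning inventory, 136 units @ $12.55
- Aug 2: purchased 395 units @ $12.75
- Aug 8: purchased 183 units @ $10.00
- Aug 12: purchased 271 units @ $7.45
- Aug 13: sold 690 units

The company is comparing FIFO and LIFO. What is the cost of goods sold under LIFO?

FIFO COGS: 136 @ $12.55 + 395 @ $12.75 + 159 @ $10.00 = $8,333.05
LIFO COGS: 271 @ $7.45 + 183 @ $10.00 + 236 @ $12.75 = $6,857.95

COGS = $6,857.95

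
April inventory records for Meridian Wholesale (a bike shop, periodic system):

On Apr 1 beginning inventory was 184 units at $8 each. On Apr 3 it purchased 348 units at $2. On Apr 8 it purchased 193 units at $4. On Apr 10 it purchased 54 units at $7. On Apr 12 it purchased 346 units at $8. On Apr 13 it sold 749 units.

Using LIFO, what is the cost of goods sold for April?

COGS = $4,230

Apr 13, 749 sold [LIFO — newest first]: 346 @ $8 + 54 @ $7 + 193 @ $4 + 156 @ $2 = $4,230
Ending inventory: 184 @ $8 + 192 @ $2 = $1,856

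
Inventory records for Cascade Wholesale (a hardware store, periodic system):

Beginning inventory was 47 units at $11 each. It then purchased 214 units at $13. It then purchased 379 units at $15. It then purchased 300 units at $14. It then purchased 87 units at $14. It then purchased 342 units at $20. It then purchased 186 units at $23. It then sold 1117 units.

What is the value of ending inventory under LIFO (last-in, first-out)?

Sale 1 (1117) [LIFO — newest first]: 186 @ $23 + 342 @ $20 + 87 @ $14 + 300 @ $14 + 202 @ $15 = $19,566
Ending inventory: 47 @ $11 + 214 @ $13 + 177 @ $15 = $5,954

Ending inventory = $5,954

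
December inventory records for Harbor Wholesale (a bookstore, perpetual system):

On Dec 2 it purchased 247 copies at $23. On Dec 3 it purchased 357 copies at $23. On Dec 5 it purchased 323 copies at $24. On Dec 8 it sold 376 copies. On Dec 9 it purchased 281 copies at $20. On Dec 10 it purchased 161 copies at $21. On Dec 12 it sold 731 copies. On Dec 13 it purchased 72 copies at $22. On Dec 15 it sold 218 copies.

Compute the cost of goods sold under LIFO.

COGS = $29,561

Dec 8, 376 sold [LIFO — newest first]: 323 @ $24 + 53 @ $23 = $8,971
Dec 12, 731 sold [LIFO — newest first]: 161 @ $21 + 281 @ $20 + 289 @ $23 = $15,648
Dec 15, 218 sold [LIFO — newest first]: 72 @ $22 + 15 @ $23 + 131 @ $23 = $4,942
Total COGS = $8,971 + $15,648 + $4,942 = $29,561
Ending inventory: 116 @ $23 = $2,668
Check: goods available $32,229 = COGS $29,561 + ending $2,668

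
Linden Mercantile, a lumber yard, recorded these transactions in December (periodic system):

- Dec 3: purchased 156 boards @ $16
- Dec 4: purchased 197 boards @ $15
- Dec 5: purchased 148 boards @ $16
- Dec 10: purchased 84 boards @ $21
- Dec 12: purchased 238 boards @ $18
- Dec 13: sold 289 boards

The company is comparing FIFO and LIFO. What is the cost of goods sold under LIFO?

FIFO COGS: 156 @ $16 + 133 @ $15 = $4,491
LIFO COGS: 238 @ $18 + 51 @ $21 = $5,355

COGS = $5,355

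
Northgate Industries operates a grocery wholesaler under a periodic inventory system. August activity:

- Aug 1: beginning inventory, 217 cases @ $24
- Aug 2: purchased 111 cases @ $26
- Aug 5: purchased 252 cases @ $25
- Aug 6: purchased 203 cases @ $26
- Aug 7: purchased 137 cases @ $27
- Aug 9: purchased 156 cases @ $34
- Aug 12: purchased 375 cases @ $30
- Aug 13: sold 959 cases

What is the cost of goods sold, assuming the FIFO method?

Aug 13, 959 sold [FIFO — oldest first]: 217 @ $24 + 111 @ $26 + 252 @ $25 + 203 @ $26 + 137 @ $27 + 39 @ $34 = $24,697
Ending inventory: 117 @ $34 + 375 @ $30 = $15,228
Check: goods available $39,925 = COGS $24,697 + ending $15,228

COGS = $24,697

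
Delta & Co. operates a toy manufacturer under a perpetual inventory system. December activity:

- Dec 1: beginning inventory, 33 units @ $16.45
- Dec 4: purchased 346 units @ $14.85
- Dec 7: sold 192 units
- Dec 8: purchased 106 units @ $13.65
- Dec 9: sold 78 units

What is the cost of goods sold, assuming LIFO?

Dec 7, 192 sold [LIFO — newest first]: 192 @ $14.85 = $2,851.20
Dec 9, 78 sold [LIFO — newest first]: 78 @ $13.65 = $1,064.70
Total COGS = $2,851.20 + $1,064.70 = $3,915.90
Ending inventory: 33 @ $16.45 + 154 @ $14.85 + 28 @ $13.65 = $3,211.95
Check: goods available $7,127.85 = COGS $3,915.90 + ending $3,211.95

COGS = $3,915.90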